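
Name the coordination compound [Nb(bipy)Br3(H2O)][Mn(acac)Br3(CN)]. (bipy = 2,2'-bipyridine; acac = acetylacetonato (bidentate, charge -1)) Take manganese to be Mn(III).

Mn is given as +3; the anion's ligand charges sum to -5, so the complex anion is 2−.
A 1:1 salt means the cation carries the equal and opposite charge, 2+.
Cation: ligand charges sum to -3; for the ion to be 2+, Nb = +5.

aqua(2,2'-bipyridine)tribromoniobium(V) (acetylacetonato)tribromocyanomanganate(III)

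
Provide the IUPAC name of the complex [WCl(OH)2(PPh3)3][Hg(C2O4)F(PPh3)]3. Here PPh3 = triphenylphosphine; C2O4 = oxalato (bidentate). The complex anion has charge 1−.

The complex anion is given as 1−; its ligand charges sum to -3, so Hg = +2.
With 3 anions per cation, the cation must be 3×1 = 3+.
Cation: ligand charges sum to -3; for the ion to be 3+, W = +6.

chlorodihydroxotris(triphenylphosphine)tungsten(VI) fluorooxalato(triphenylphosphine)mercurate(II)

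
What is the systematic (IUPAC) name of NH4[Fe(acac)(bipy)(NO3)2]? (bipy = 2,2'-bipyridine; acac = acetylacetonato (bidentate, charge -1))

ammonium (acetylacetonato)(2,2'-bipyridine)dinitratoferrate(II)

The 1 ammonium counter-ion carries a total charge of +1, so each complex ion is 1−.
Ligand charges: 2×nitrato (-1 each), 1×2,2'-bipyridine (neutral), 1×acetylacetonato (-1 each); total -3. So Fe + (-3) = 1−, giving Fe = +2.
The complex ion is anionic, so iron takes the -ate form ferrate(II).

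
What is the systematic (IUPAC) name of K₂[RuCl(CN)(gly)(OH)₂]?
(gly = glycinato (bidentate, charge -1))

The 2 potassium counter-ions carry a total charge of +2, so each complex ion is 2−.
Ligand charges: 1×chloro (-1 each), 1×cyano (-1 each), 1×glycinato (-1 each), 2×hydroxo (-1 each); total -5. So Ru + (-5) = 2−, giving Ru = +3.
Ligands are named alphabetically: chloro before cyano before glycinato before hydroxo.
The complex ion is anionic, so ruthenium takes the -ate form ruthenate(III).

potassium chlorocyano(glycinato)dihydroxoruthenate(III)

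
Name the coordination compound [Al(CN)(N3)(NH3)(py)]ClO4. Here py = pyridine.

ammineazidocyano(pyridine)aluminium(III) perchlorate

The 1 perchlorate counter-ion carries a total charge of -1, so each complex ion is 1+.
Ligand charges: 1×azido (-1 each), 1×cyano (-1 each), 1×ammine (neutral), 1×pyridine (neutral); total -2. So Al + (-2) = 1+, giving Al = +3.
Ligands are named alphabetically: ammine before azido before cyano before pyridine.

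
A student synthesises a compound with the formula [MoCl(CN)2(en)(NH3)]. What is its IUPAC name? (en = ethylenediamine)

amminechlorodicyano(ethylenediamine)molybdenum(III)

There is no counter-ion, so the complex is neutral overall.
Ligand charges: 1×ammine (neutral), 1×chloro (-1 each), 2×cyano (-1 each), 1×ethylenediamine (neutral); total -3. So Mo + (-3) = 0, giving Mo = +3.
Ligands are named alphabetically: ammine before chloro before cyano before ethylenediamine.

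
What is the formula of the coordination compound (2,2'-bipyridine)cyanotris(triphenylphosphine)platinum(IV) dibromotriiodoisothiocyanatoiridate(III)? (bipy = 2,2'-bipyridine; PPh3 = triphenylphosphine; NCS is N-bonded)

Cation [Pt…]: ligand charges -1, Pt(IV) ⇒ ion charge 3+.
Anion [Ir…]: ligand charges -6, Ir(III) ⇒ ion charge 3−.
One 3+ cation balances one 3− anion.

[Pt(bipy)(CN)(PPh3)3][IrBr2I3(NCS)]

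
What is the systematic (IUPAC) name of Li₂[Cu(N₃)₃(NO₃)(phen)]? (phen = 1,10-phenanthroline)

lithium triazidonitrato(1,10-phenanthroline)cuprate(II)

The 2 lithium counter-ions carry a total charge of +2, so each complex ion is 2−.
Ligand charges: 1×1,10-phenanthroline (neutral), 1×nitrato (-1 each), 3×azido (-1 each); total -4. So Cu + (-4) = 2−, giving Cu = +2.
The complex ion is anionic, so copper takes the -ate form cuprate(II).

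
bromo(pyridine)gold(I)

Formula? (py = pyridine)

Ligands: 1 pyridine (py, neutral), 1 bromo (Br, -1). Ligand charge sum = -1.
With Au in oxidation state +1, the complex ion is [Au...].

[AuBr(py)]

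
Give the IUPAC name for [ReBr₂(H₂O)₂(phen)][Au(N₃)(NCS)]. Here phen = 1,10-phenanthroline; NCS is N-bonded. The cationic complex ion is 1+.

diaquadibromo(1,10-phenanthroline)rhenium(III) azidoisothiocyanatoaurate(I)

Both ions are complex: the cation is named first with the plain metal name, the anion second with the -ate form; each ion's ligands are alphabetised independently.
The complex cation is given as 1+; its ligand charges sum to -2, so Re = +3.
A 1:1 salt means the anion carries the equal and opposite charge, 1−.
Anion: ligand charges sum to -2; for the ion to be 1−, Au = +1.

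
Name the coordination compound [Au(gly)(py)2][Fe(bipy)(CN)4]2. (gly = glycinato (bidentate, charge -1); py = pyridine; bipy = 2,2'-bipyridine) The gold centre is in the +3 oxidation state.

Both ions are complex: the cation is named first with the plain metal name, the anion second with the -ate form; each ion's ligands are alphabetised independently.
Au is given as +3; the cation's ligand charges sum to -1, so the complex cation is 2+.
With 2 anions per cation, each anion must be 2/2 = 1−.
Anion: ligand charges sum to -4; for the ion to be 1−, Fe = +3.

(glycinato)bis(pyridine)gold(III) (2,2'-bipyridine)tetracyanoferrate(III)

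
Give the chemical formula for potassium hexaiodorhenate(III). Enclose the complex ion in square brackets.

K3[ReI6]

Ligands: 6 iodo (I, -1). Ligand charge sum = -6.
With Re in oxidation state +3, the complex ion is [Re...]^3−.
Charge balance with potassium (+1) requires 1 complex ion per 3 potassium.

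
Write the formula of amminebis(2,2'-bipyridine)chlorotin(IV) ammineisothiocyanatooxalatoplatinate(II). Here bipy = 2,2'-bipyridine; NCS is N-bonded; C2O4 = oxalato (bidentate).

Cation [Sn…]: ligand charges -1, Sn(IV) ⇒ ion charge 3+.
Anion [Pt…]: ligand charges -3, Pt(II) ⇒ ion charge 1−.
One 3+ cation requires 3 of the 1− anion.

[Sn(bipy)2Cl(NH3)][Pt(C2O4)(NCS)(NH3)]3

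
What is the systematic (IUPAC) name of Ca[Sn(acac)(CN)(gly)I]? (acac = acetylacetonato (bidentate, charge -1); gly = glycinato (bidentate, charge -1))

The 1 calcium counter-ion carries a total charge of +2, so each complex ion is 2−.
Ligand charges: 1×acetylacetonato (-1 each), 1×glycinato (-1 each), 1×iodo (-1 each), 1×cyano (-1 each); total -4. So Sn + (-4) = 2−, giving Sn = +2.
Ligands are named alphabetically: acetylacetonato before cyano before glycinato before iodo.
The complex ion is anionic, so tin takes the -ate form stannate(II).

calcium (acetylacetonato)cyano(glycinato)iodostannate(II)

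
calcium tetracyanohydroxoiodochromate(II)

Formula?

Ca2[Cr(CN)4I(OH)]

Ligands: 4 cyano (CN, -1), 1 iodo (I, -1), 1 hydroxo (OH, -1). Ligand charge sum = -6.
Charge balance with calcium (+2) requires 1 complex ion per 2 calcium.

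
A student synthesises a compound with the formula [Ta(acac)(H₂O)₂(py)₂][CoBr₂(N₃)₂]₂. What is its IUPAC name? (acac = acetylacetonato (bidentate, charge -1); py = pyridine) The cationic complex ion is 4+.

Both ions are complex: the cation is named first with the plain metal name, the anion second with the -ate form; each ion's ligands are alphabetised independently.
The complex cation is given as 4+; its ligand charges sum to -1, so Ta = +5.
With 2 anions per cation, each anion must be 4/2 = 2−.
Anion: ligand charges sum to -4; for the ion to be 2−, Co = +2.

(acetylacetonato)diaquabis(pyridine)tantalum(V) diazidodibromocobaltate(II)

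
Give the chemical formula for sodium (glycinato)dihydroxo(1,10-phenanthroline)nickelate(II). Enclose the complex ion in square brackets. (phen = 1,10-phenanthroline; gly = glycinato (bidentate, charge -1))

Na[Ni(gly)(OH)2(phen)]

Ligands: 1 1,10-phenanthroline (phen, neutral), 1 glycinato (gly, -1), 2 hydroxo (OH, -1). Ligand charge sum = -3.
Charge balance with sodium (+1) requires 1 complex ion per 1 sodium.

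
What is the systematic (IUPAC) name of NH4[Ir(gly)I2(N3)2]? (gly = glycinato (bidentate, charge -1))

The 1 ammonium counter-ion carries a total charge of +1, so each complex ion is 1−.
Ligand charges: 2×azido (-1 each), 1×glycinato (-1 each), 2×iodo (-1 each); total -5. So Ir + (-5) = 1−, giving Ir = +4.
Ligands are named alphabetically: azido before glycinato before iodo.
The complex ion is anionic, so iridium takes the -ate form iridate(IV).

ammonium diazido(glycinato)diiodoiridate(IV)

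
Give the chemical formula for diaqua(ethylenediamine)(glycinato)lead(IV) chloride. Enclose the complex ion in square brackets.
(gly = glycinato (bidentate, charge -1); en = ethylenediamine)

[Pb(en)(gly)(H2O)2]Cl3

Ligands: 2 aqua (H2O, neutral), 1 glycinato (gly, -1), 1 ethylenediamine (en, neutral). Ligand charge sum = -1.
With Pb in oxidation state +4, the complex ion is [Pb...]^3+.
Charge balance with chloride (-1) requires 1 complex ion per 3 chloride.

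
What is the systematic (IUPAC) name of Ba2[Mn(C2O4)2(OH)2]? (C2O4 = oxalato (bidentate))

barium dihydroxodioxalatomanganate(II)

The 2 barium counter-ions carry a total charge of +4, so each complex ion is 4−.
Ligand charges: 2×oxalato (-2 each), 2×hydroxo (-1 each); total -6. So Mn + (-6) = 4−, giving Mn = +2.
Ligands are named alphabetically: hydroxo before oxalato.
The complex ion is anionic, so manganese takes the -ate form manganate(II).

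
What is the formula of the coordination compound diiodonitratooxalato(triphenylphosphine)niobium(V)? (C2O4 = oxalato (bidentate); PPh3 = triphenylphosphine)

Ligands: 1 nitrato (NO3, -1), 1 oxalato (C2O4, -2), 2 iodo (I, -1), 1 triphenylphosphine (PPh3, neutral). Ligand charge sum = -5.
With Nb in oxidation state +5, the complex ion is [Nb...].

[Nb(C2O4)I2(NO3)(PPh3)]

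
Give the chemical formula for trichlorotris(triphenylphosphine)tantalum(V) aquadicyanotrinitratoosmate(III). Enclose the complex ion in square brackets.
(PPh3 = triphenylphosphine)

Cation [Ta…]: ligand charges -3, Ta(V) ⇒ ion charge 2+.
Anion [Os…]: ligand charges -5, Os(III) ⇒ ion charge 2−.
One 2+ cation balances one 2− anion.

[TaCl3(PPh3)3][Os(CN)2(H2O)(NO3)3]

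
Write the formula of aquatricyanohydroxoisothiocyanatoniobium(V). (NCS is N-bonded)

Ligands: 1 hydroxo (OH, -1), 1 aqua (H2O, neutral), 3 cyano (CN, -1), 1 isothiocyanato (NCS, -1). Ligand charge sum = -5.
With Nb in oxidation state +5, the complex ion is [Nb...].

[Nb(CN)3(H2O)(NCS)(OH)]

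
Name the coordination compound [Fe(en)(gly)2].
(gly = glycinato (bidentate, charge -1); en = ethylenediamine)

(ethylenediamine)bis(glycinato)iron(II)

There is no counter-ion, so the complex is neutral overall.
Ligand charges: 2×glycinato (-1 each), 1×ethylenediamine (neutral); total -2. So Fe + (-2) = 0, giving Fe = +2.
Ligands are named alphabetically: ethylenediamine before glycinato.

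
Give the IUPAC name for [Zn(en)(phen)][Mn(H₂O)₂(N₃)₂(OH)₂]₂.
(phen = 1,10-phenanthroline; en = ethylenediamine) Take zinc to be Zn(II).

Both ions are complex: the cation is named first with the plain metal name, the anion second with the -ate form; each ion's ligands are alphabetised independently.
Zn is given as +2; the cation's ligand charges sum to 0, so the complex cation is 2+.
With 2 anions per cation, each anion must be 2/2 = 1−.
Anion: ligand charges sum to -4; for the ion to be 1−, Mn = +3.

(ethylenediamine)(1,10-phenanthroline)zinc(II) diaquadiazidodihydroxomanganate(III)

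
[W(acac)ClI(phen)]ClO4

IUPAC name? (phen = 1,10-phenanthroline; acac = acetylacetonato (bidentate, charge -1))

(acetylacetonato)chloroiodo(1,10-phenanthroline)tungsten(IV) perchlorate

The 1 perchlorate counter-ion carries a total charge of -1, so each complex ion is 1+.
Ligand charges: 1×chloro (-1 each), 1×iodo (-1 each), 1×1,10-phenanthroline (neutral), 1×acetylacetonato (-1 each); total -3. So W + (-3) = 1+, giving W = +4.
Ligands are named alphabetically: acetylacetonato before chloro before iodo before phenanthroline.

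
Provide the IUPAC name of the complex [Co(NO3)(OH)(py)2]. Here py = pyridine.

There is no counter-ion, so the complex is neutral overall.
Ligand charges: 2×pyridine (neutral), 1×hydroxo (-1 each), 1×nitrato (-1 each); total -2. So Co + (-2) = 0, giving Co = +2.
Ligands are named alphabetically: hydroxo before nitrato before pyridine.

hydroxonitratobis(pyridine)cobalt(II)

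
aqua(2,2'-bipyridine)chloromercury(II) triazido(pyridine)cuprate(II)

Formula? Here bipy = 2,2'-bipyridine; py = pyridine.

[Hg(bipy)Cl(H2O)][Cu(N3)3(py)]

Cation [Hg…]: ligand charges -1, Hg(II) ⇒ ion charge 1+.
Anion [Cu…]: ligand charges -3, Cu(II) ⇒ ion charge 1−.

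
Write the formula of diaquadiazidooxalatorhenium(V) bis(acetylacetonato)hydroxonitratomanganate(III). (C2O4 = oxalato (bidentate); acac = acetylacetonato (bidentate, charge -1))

Cation [Re…]: ligand charges -4, Re(V) ⇒ ion charge 1+.
Anion [Mn…]: ligand charges -4, Mn(III) ⇒ ion charge 1−.

[Re(C2O4)(H2O)2(N3)2][Mn(acac)2(NO3)(OH)]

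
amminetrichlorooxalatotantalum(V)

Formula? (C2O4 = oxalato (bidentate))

[Ta(C2O4)Cl3(NH3)]

Ligands: 1 oxalato (C2O4, -2), 1 ammine (NH3, neutral), 3 chloro (Cl, -1). Ligand charge sum = -5.
With Ta in oxidation state +5, the complex ion is [Ta...].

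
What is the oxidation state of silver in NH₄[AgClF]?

1 ammonium outside the brackets (+1 each) → the complex ion is 1−.
Ligand charges: 1×Cl = -1; 1×F = -1; sum -2.
Ag + (-2) = 1− ⇒ Ag is +1.

+1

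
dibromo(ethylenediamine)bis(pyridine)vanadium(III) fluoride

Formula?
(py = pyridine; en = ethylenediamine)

Ligands: 2 pyridine (py, neutral), 1 ethylenediamine (en, neutral), 2 bromo (Br, -1). Ligand charge sum = -2.
Charge balance with fluoride (-1) requires 1 complex ion per 1 fluoride.

[VBr2(en)(py)2]F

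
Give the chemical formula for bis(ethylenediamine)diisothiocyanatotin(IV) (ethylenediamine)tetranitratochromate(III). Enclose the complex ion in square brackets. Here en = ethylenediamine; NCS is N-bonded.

[Sn(en)2(NCS)2][Cr(en)(NO3)4]2

Cation [Sn…]: ligand charges -2, Sn(IV) ⇒ ion charge 2+.
Anion [Cr…]: ligand charges -4, Cr(III) ⇒ ion charge 1−.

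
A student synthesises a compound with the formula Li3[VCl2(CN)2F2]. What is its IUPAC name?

The 3 lithium counter-ions carry a total charge of +3, so each complex ion is 3−.
Ligand charges: 2×cyano (-1 each), 2×chloro (-1 each), 2×fluoro (-1 each); total -6. So V + (-6) = 3−, giving V = +3.
Ligands are named alphabetically: chloro before cyano before fluoro.
The complex ion is anionic, so vanadium takes the -ate form vanadate(III).

lithium dichlorodicyanodifluorovanadate(III)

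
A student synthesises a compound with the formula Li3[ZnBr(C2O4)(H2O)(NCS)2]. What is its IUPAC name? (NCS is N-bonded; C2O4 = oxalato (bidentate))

lithium aquabromodiisothiocyanatooxalatozincate(II)

The 3 lithium counter-ions carry a total charge of +3, so each complex ion is 3−.
Ligand charges: 1×aqua (neutral), 1×bromo (-1 each), 2×isothiocyanato (-1 each), 1×oxalato (-2 each); total -5. So Zn + (-5) = 3−, giving Zn = +2.
Ligands are named alphabetically: aqua before bromo before isothiocyanato before oxalato.
The complex ion is anionic, so zinc takes the -ate form zincate(II).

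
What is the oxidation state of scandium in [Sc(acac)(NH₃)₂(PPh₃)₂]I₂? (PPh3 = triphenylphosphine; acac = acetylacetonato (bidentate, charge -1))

+3

2 iodide outside the brackets (-1 each) → the complex ion is 2+.
Ligand charges: 2×NH3 neutral; 2×PPh3 neutral; 1×acac = -1; sum -1.
Sc + (-1) = 2+ ⇒ Sc is +3.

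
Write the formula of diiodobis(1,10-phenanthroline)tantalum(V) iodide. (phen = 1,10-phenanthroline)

Ligands: 2 1,10-phenanthroline (phen, neutral), 2 iodo (I, -1). Ligand charge sum = -2.
With Ta in oxidation state +5, the complex ion is [Ta...]^3+.
Charge balance with iodide (-1) requires 1 complex ion per 3 iodide.

[TaI2(phen)2]I3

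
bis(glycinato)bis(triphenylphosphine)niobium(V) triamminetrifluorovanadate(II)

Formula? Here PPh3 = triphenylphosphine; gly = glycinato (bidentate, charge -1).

Cation [Nb…]: ligand charges -2, Nb(V) ⇒ ion charge 3+.
Anion [V…]: ligand charges -3, V(II) ⇒ ion charge 1−.
One 3+ cation requires 3 of the 1− anion.

[Nb(gly)2(PPh3)2][VF3(NH3)3]3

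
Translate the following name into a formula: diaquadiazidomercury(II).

[Hg(H2O)2(N3)2]

Ligands: 2 azido (N3, -1), 2 aqua (H2O, neutral). Ligand charge sum = -2.
With Hg in oxidation state +2, the complex ion is [Hg...].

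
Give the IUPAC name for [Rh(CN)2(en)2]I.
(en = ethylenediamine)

The 1 iodide counter-ion carries a total charge of -1, so each complex ion is 1+.
Ligand charges: 2×ethylenediamine (neutral), 2×cyano (-1 each); total -2. So Rh + (-2) = 1+, giving Rh = +3.
Ligands are named alphabetically: cyano before ethylenediamine.

dicyanobis(ethylenediamine)rhodium(III) iodide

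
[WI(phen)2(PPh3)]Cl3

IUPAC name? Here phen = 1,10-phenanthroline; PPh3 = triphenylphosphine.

iodobis(1,10-phenanthroline)(triphenylphosphine)tungsten(IV) chloride

The 3 chloride counter-ions carry a total charge of -3, so each complex ion is 3+.
Ligand charges: 1×iodo (-1 each), 2×1,10-phenanthroline (neutral), 1×triphenylphosphine (neutral); total -1. So W + (-1) = 3+, giving W = +4.
Ligands are named alphabetically: iodo before phenanthroline before triphenylphosphine.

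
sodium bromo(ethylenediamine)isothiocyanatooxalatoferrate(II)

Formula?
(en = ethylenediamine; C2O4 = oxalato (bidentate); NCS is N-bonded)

Na2[FeBr(C2O4)(en)(NCS)]

Ligands: 1 ethylenediamine (en, neutral), 1 oxalato (C2O4, -2), 1 bromo (Br, -1), 1 isothiocyanato (NCS, -1). Ligand charge sum = -4.
Charge balance with sodium (+1) requires 1 complex ion per 2 sodium.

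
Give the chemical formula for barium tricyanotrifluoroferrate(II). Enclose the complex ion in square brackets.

Ligands: 3 cyano (CN, -1), 3 fluoro (F, -1). Ligand charge sum = -6.
With Fe in oxidation state +2, the complex ion is [Fe...]^4−.
Charge balance with barium (+2) requires 1 complex ion per 2 barium.

Ba2[Fe(CN)3F3]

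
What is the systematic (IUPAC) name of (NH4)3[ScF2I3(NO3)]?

ammonium difluorotriiodonitratoscandate(III)

The 3 ammonium counter-ions carry a total charge of +3, so each complex ion is 3−.
Ligand charges: 3×iodo (-1 each), 2×fluoro (-1 each), 1×nitrato (-1 each); total -6. So Sc + (-6) = 3−, giving Sc = +3.
The complex ion is anionic, so scandium takes the -ate form scandate(III).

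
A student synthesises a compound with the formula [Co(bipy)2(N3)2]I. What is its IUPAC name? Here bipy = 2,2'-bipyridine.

diazidobis(2,2'-bipyridine)cobalt(III) iodide

The 1 iodide counter-ion carries a total charge of -1, so each complex ion is 1+.
Ligand charges: 2×azido (-1 each), 2×2,2'-bipyridine (neutral); total -2. So Co + (-2) = 1+, giving Co = +3.
Ligands are named alphabetically: azido before bipyridine.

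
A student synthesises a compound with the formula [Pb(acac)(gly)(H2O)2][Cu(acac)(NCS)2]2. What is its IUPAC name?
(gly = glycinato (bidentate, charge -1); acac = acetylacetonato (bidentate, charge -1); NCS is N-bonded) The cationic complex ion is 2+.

(acetylacetonato)diaqua(glycinato)lead(IV) (acetylacetonato)diisothiocyanatocuprate(II)

Both ions are complex: the cation is named first with the plain metal name, the anion second with the -ate form; each ion's ligands are alphabetised independently.
The complex cation is given as 2+; its ligand charges sum to -2, so Pb = +4.
With 2 anions per cation, each anion must be 2/2 = 1−.
Anion: ligand charges sum to -3; for the ion to be 1−, Cu = +2.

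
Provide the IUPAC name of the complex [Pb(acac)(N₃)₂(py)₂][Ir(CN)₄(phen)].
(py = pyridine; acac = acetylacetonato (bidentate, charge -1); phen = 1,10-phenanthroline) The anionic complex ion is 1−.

The complex anion is given as 1−; its ligand charges sum to -4, so Ir = +3.
A 1:1 salt means the cation carries the equal and opposite charge, 1+.
Cation: ligand charges sum to -3; for the ion to be 1+, Pb = +4.

(acetylacetonato)diazidobis(pyridine)lead(IV) tetracyano(1,10-phenanthroline)iridate(III)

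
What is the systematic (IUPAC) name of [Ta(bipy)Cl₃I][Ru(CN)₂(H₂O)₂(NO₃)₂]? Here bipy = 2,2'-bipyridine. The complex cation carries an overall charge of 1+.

The complex cation is given as 1+; its ligand charges sum to -4, so Ta = +5.
A 1:1 salt means the anion carries the equal and opposite charge, 1−.
Anion: ligand charges sum to -4; for the ion to be 1−, Ru = +3.

(2,2'-bipyridine)trichloroiodotantalum(V) diaquadicyanodinitratoruthenate(III)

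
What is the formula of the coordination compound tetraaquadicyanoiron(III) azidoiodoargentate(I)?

Cation [Fe…]: ligand charges -2, Fe(III) ⇒ ion charge 1+.
Anion [Ag…]: ligand charges -2, Ag(I) ⇒ ion charge 1−.

[Fe(CN)2(H2O)4][AgI(N3)]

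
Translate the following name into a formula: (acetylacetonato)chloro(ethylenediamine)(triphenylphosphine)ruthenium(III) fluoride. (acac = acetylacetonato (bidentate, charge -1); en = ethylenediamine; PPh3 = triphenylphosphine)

[Ru(acac)Cl(en)(PPh3)]F

Ligands: 1 acetylacetonato (acac, -1), 1 ethylenediamine (en, neutral), 1 triphenylphosphine (PPh3, neutral), 1 chloro (Cl, -1). Ligand charge sum = -2.
Charge balance with fluoride (-1) requires 1 complex ion per 1 fluoride.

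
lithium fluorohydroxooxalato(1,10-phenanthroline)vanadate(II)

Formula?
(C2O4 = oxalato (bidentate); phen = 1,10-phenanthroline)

Ligands: 1 oxalato (C2O4, -2), 1 hydroxo (OH, -1), 1 1,10-phenanthroline (phen, neutral), 1 fluoro (F, -1). Ligand charge sum = -4.
With V in oxidation state +2, the complex ion is [V...]^2−.
Charge balance with lithium (+1) requires 1 complex ion per 2 lithium.

Li2[V(C2O4)F(OH)(phen)]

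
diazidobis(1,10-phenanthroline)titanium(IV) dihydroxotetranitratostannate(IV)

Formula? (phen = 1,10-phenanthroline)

[Ti(N3)2(phen)2][Sn(NO3)4(OH)2]

Cation [Ti…]: ligand charges -2, Ti(IV) ⇒ ion charge 2+.
Anion [Sn…]: ligand charges -6, Sn(IV) ⇒ ion charge 2−.
One 2+ cation balances one 2− anion.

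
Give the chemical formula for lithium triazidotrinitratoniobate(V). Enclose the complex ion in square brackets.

Li[Nb(N3)3(NO3)3]

Ligands: 3 azido (N3, -1), 3 nitrato (NO3, -1). Ligand charge sum = -6.
With Nb in oxidation state +5, the complex ion is [Nb...]^1−.
Charge balance with lithium (+1) requires 1 complex ion per 1 lithium.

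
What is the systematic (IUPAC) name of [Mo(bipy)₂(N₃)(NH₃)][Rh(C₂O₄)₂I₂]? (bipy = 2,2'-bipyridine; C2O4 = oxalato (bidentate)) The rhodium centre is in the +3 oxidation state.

Both ions are complex: the cation is named first with the plain metal name, the anion second with the -ate form; each ion's ligands are alphabetised independently.
Rh is given as +3; the anion's ligand charges sum to -6, so the complex anion is 3−.
A 1:1 salt means the cation carries the equal and opposite charge, 3+.
Cation: ligand charges sum to -1; for the ion to be 3+, Mo = +4.

ammineazidobis(2,2'-bipyridine)molybdenum(IV) diiododioxalatorhodate(III)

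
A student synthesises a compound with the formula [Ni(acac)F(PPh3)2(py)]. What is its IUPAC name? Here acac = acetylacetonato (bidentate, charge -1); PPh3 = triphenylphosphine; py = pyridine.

There is no counter-ion, so the complex is neutral overall.
Ligand charges: 1×fluoro (-1 each), 1×acetylacetonato (-1 each), 2×triphenylphosphine (neutral), 1×pyridine (neutral); total -2. So Ni + (-2) = 0, giving Ni = +2.
Ligands are named alphabetically: acetylacetonato before fluoro before pyridine before triphenylphosphine.

(acetylacetonato)fluoro(pyridine)bis(triphenylphosphine)nickel(II)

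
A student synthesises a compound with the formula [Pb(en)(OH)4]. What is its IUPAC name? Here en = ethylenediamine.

(ethylenediamine)tetrahydroxolead(IV)

There is no counter-ion, so the complex is neutral overall.
Ligand charges: 1×ethylenediamine (neutral), 4×hydroxo (-1 each); total -4. So Pb + (-4) = 0, giving Pb = +4.
Ligands are named alphabetically: ethylenediamine before hydroxo.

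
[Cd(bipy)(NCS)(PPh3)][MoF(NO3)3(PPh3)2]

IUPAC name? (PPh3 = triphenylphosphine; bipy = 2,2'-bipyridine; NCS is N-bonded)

(2,2'-bipyridine)isothiocyanato(triphenylphosphine)cadmium(II) fluorotrinitratobis(triphenylphosphine)molybdate(III)

Both ions are complex: the cation is named first with the plain metal name, the anion second with the -ate form; each ion's ligands are alphabetised independently.
Cadmium is always +2 in its complexes; the cation's ligand charges sum to -1, so the complex cation is 1+.
A 1:1 salt means the anion carries the equal and opposite charge, 1−.
Anion: ligand charges sum to -4; for the ion to be 1−, Mo = +3.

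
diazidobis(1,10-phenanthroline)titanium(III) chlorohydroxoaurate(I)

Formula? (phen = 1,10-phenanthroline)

[Ti(N3)2(phen)2][AuCl(OH)]

Cation [Ti…]: ligand charges -2, Ti(III) ⇒ ion charge 1+.
Anion [Au…]: ligand charges -2, Au(I) ⇒ ion charge 1−.
One 1+ cation balances one 1− anion.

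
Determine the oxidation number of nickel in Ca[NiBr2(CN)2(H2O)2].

+2

1 calcium outside the brackets (+2 each) → the complex ion is 2−.
Ligand charges: 2×H2O neutral; 2×Br = -2; 2×CN = -2; sum -4.
Ni + (-4) = 2− ⇒ Ni is +2.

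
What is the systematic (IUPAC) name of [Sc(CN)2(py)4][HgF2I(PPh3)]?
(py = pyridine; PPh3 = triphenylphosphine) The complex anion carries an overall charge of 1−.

Both ions are complex: the cation is named first with the plain metal name, the anion second with the -ate form; each ion's ligands are alphabetised independently.
The complex anion is given as 1−; its ligand charges sum to -3, so Hg = +2.
A 1:1 salt means the cation carries the equal and opposite charge, 1+.
Cation: ligand charges sum to -2; for the ion to be 1+, Sc = +3.

dicyanotetrakis(pyridine)scandium(III) difluoroiodo(triphenylphosphine)mercurate(II)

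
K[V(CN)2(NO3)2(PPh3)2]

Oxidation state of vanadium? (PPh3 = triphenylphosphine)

+3

1 potassium outside the brackets (+1 each) → the complex ion is 1−.
Ligand charges: 2×PPh3 neutral; 2×NO3 = -2; 2×CN = -2; sum -4.
V + (-4) = 1− ⇒ V is +3.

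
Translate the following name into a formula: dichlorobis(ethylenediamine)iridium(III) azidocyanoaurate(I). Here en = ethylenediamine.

[IrCl2(en)2][Au(CN)(N3)]

Cation [Ir…]: ligand charges -2, Ir(III) ⇒ ion charge 1+.
Anion [Au…]: ligand charges -2, Au(I) ⇒ ion charge 1−.
One 1+ cation balances one 1− anion.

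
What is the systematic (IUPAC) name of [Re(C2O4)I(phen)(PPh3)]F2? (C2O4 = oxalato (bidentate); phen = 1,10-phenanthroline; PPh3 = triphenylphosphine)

The 2 fluoride counter-ions carry a total charge of -2, so each complex ion is 2+.
Ligand charges: 1×oxalato (-2 each), 1×iodo (-1 each), 1×1,10-phenanthroline (neutral), 1×triphenylphosphine (neutral); total -3. So Re + (-3) = 2+, giving Re = +5.
Ligands are named alphabetically: iodo before oxalato before phenanthroline before triphenylphosphine.

iodooxalato(1,10-phenanthroline)(triphenylphosphine)rhenium(V) fluoride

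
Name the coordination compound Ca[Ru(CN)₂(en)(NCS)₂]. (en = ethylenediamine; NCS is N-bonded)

calcium dicyano(ethylenediamine)diisothiocyanatoruthenate(II)

The 1 calcium counter-ion carries a total charge of +2, so each complex ion is 2−.
Ligand charges: 2×cyano (-1 each), 1×ethylenediamine (neutral), 2×isothiocyanato (-1 each); total -4. So Ru + (-4) = 2−, giving Ru = +2.
The complex ion is anionic, so ruthenium takes the -ate form ruthenate(II).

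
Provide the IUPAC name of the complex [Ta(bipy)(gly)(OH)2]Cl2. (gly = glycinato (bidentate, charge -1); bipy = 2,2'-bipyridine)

(2,2'-bipyridine)(glycinato)dihydroxotantalum(V) chloride

The 2 chloride counter-ions carry a total charge of -2, so each complex ion is 2+.
Ligand charges: 1×glycinato (-1 each), 2×hydroxo (-1 each), 1×2,2'-bipyridine (neutral); total -3. So Ta + (-3) = 2+, giving Ta = +5.
Ligands are named alphabetically: bipyridine before glycinato before hydroxo.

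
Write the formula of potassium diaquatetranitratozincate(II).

Ligands: 2 aqua (H2O, neutral), 4 nitrato (NO3, -1). Ligand charge sum = -4.
With Zn in oxidation state +2, the complex ion is [Zn...]^2−.
Charge balance with potassium (+1) requires 1 complex ion per 2 potassium.

K2[Zn(H2O)2(NO3)4]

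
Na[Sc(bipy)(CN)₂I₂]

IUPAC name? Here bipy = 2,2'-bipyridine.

The 1 sodium counter-ion carries a total charge of +1, so each complex ion is 1−.
Ligand charges: 1×2,2'-bipyridine (neutral), 2×cyano (-1 each), 2×iodo (-1 each); total -4. So Sc + (-4) = 1−, giving Sc = +3.
Ligands are named alphabetically: bipyridine before cyano before iodo.
The complex ion is anionic, so scandium takes the -ate form scandate(III).

sodium (2,2'-bipyridine)dicyanodiiodoscandate(III)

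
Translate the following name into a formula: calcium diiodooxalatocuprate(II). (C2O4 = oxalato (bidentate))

Ca[Cu(C2O4)I2]

Ligands: 1 oxalato (C2O4, -2), 2 iodo (I, -1). Ligand charge sum = -4.
With Cu in oxidation state +2, the complex ion is [Cu...]^2−.
Charge balance with calcium (+2) requires 1 complex ion per 1 calcium.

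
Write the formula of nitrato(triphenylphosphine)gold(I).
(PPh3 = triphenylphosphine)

Ligands: 1 triphenylphosphine (PPh3, neutral), 1 nitrato (NO3, -1). Ligand charge sum = -1.
With Au in oxidation state +1, the complex ion is [Au...].

[Au(NO3)(PPh3)]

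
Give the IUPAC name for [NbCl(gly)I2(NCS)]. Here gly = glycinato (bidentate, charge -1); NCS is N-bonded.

chloro(glycinato)diiodoisothiocyanatoniobium(V)

There is no counter-ion, so the complex is neutral overall.
Ligand charges: 1×glycinato (-1 each), 2×iodo (-1 each), 1×isothiocyanato (-1 each), 1×chloro (-1 each); total -5. So Nb + (-5) = 0, giving Nb = +5.
Ligands are named alphabetically: chloro before glycinato before iodo before isothiocyanato.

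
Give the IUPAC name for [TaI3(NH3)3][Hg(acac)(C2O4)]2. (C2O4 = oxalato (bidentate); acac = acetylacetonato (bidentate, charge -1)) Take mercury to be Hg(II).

triamminetriiodotantalum(V) (acetylacetonato)oxalatomercurate(II)

Both ions are complex: the cation is named first with the plain metal name, the anion second with the -ate form; each ion's ligands are alphabetised independently.
Hg is given as +2; the anion's ligand charges sum to -3, so the complex anion is 1−.
With 2 anions per cation, the cation must be 2×1 = 2+.
Cation: ligand charges sum to -3; for the ion to be 2+, Ta = +5.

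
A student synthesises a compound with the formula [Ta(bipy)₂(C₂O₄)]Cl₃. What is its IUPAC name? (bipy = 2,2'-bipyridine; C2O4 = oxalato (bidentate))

bis(2,2'-bipyridine)oxalatotantalum(V) chloride

The 3 chloride counter-ions carry a total charge of -3, so each complex ion is 3+.
Ligand charges: 2×2,2'-bipyridine (neutral), 1×oxalato (-2 each); total -2. So Ta + (-2) = 3+, giving Ta = +5.
Ligands are named alphabetically: bipyridine before oxalato.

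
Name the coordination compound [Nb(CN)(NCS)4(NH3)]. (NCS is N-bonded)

amminecyanotetraisothiocyanatoniobium(V)

There is no counter-ion, so the complex is neutral overall.
Ligand charges: 1×ammine (neutral), 1×cyano (-1 each), 4×isothiocyanato (-1 each); total -5. So Nb + (-5) = 0, giving Nb = +5.
Ligands are named alphabetically: ammine before cyano before isothiocyanato.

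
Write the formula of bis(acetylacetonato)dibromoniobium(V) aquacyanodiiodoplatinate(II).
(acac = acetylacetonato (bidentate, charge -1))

[Nb(acac)2Br2][Pt(CN)(H2O)I2]

Cation [Nb…]: ligand charges -4, Nb(V) ⇒ ion charge 1+.
Anion [Pt…]: ligand charges -3, Pt(II) ⇒ ion charge 1−.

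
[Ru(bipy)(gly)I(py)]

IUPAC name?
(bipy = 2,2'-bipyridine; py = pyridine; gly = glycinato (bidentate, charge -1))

(2,2'-bipyridine)(glycinato)iodo(pyridine)ruthenium(II)

There is no counter-ion, so the complex is neutral overall.
Ligand charges: 1×2,2'-bipyridine (neutral), 1×pyridine (neutral), 1×glycinato (-1 each), 1×iodo (-1 each); total -2. So Ru + (-2) = 0, giving Ru = +2.
Ligands are named alphabetically: bipyridine before glycinato before iodo before pyridine.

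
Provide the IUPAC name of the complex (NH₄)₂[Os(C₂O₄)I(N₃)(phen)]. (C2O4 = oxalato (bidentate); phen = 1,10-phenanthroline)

ammonium azidoiodooxalato(1,10-phenanthroline)osmate(II)

The 2 ammonium counter-ions carry a total charge of +2, so each complex ion is 2−.
Ligand charges: 1×azido (-1 each), 1×oxalato (-2 each), 1×1,10-phenanthroline (neutral), 1×iodo (-1 each); total -4. So Os + (-4) = 2−, giving Os = +2.
Ligands are named alphabetically: azido before iodo before oxalato before phenanthroline.
The complex ion is anionic, so osmium takes the -ate form osmate(II).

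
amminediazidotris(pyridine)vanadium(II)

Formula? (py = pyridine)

Ligands: 1 ammine (NH3, neutral), 3 pyridine (py, neutral), 2 azido (N3, -1). Ligand charge sum = -2.
With V in oxidation state +2, the complex ion is [V...].

[V(N3)2(NH3)(py)3]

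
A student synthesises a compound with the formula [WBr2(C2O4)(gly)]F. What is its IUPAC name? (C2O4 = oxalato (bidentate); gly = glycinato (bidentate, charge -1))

The 1 fluoride counter-ion carries a total charge of -1, so each complex ion is 1+.
Ligand charges: 1×oxalato (-2 each), 2×bromo (-1 each), 1×glycinato (-1 each); total -5. So W + (-5) = 1+, giving W = +6.
Ligands are named alphabetically: bromo before glycinato before oxalato.

dibromo(glycinato)oxalatotungsten(VI) fluoride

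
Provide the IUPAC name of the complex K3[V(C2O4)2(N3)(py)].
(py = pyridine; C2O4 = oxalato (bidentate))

The 3 potassium counter-ions carry a total charge of +3, so each complex ion is 3−.
Ligand charges: 1×pyridine (neutral), 2×oxalato (-2 each), 1×azido (-1 each); total -5. So V + (-5) = 3−, giving V = +2.
The complex ion is anionic, so vanadium takes the -ate form vanadate(II).

potassium azidodioxalato(pyridine)vanadate(II)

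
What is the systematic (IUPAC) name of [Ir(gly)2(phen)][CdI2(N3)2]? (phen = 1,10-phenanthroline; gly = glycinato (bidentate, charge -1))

bis(glycinato)(1,10-phenanthroline)iridium(IV) diazidodiiodocadmate(II)

Both ions are complex: the cation is named first with the plain metal name, the anion second with the -ate form; each ion's ligands are alphabetised independently.
Cadmium is always +2 in its complexes; the anion's ligand charges sum to -4, so the complex anion is 2−.
A 1:1 salt means the cation carries the equal and opposite charge, 2+.
Cation: ligand charges sum to -2; for the ion to be 2+, Ir = +4.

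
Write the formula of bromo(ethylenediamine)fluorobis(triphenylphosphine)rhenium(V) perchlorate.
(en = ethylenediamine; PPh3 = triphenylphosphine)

[ReBr(en)F(PPh3)2](ClO4)3

Ligands: 1 fluoro (F, -1), 1 bromo (Br, -1), 1 ethylenediamine (en, neutral), 2 triphenylphosphine (PPh3, neutral). Ligand charge sum = -2.
With Re in oxidation state +5, the complex ion is [Re...]^3+.
Charge balance with perchlorate (-1) requires 1 complex ion per 3 perchlorate.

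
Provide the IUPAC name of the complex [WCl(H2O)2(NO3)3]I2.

diaquachlorotrinitratotungsten(VI) iodide

The 2 iodide counter-ions carry a total charge of -2, so each complex ion is 2+.
Ligand charges: 2×aqua (neutral), 1×chloro (-1 each), 3×nitrato (-1 each); total -4. So W + (-4) = 2+, giving W = +6.
Ligands are named alphabetically: aqua before chloro before nitrato.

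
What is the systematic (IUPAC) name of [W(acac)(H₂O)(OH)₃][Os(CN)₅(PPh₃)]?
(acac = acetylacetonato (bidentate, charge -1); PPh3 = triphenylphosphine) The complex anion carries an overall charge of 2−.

Both ions are complex: the cation is named first with the plain metal name, the anion second with the -ate form; each ion's ligands are alphabetised independently.
The complex anion is given as 2−; its ligand charges sum to -5, so Os = +3.
A 1:1 salt means the cation carries the equal and opposite charge, 2+.
Cation: ligand charges sum to -4; for the ion to be 2+, W = +6.

(acetylacetonato)aquatrihydroxotungsten(VI) pentacyano(triphenylphosphine)osmate(III)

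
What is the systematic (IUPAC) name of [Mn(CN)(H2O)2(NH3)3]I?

The 1 iodide counter-ion carries a total charge of -1, so each complex ion is 1+.
Ligand charges: 1×cyano (-1 each), 2×aqua (neutral), 3×ammine (neutral); total -1. So Mn + (-1) = 1+, giving Mn = +2.
Ligands are named alphabetically: ammine before aqua before cyano.

triamminediaquacyanomanganese(II) iodide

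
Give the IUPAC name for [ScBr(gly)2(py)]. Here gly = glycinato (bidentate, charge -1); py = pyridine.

bromobis(glycinato)(pyridine)scandium(III)

There is no counter-ion, so the complex is neutral overall.
Ligand charges: 2×glycinato (-1 each), 1×pyridine (neutral), 1×bromo (-1 each); total -3. So Sc + (-3) = 0, giving Sc = +3.
Ligands are named alphabetically: bromo before glycinato before pyridine.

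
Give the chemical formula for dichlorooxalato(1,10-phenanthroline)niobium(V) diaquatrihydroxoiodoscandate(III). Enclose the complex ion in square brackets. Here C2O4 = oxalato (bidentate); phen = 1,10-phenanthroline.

[Nb(C2O4)Cl2(phen)][Sc(H2O)2I(OH)3]

Cation [Nb…]: ligand charges -4, Nb(V) ⇒ ion charge 1+.
Anion [Sc…]: ligand charges -4, Sc(III) ⇒ ion charge 1−.
One 1+ cation balances one 1− anion.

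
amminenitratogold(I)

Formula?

Ligands: 1 nitrato (NO3, -1), 1 ammine (NH3, neutral). Ligand charge sum = -1.
With Au in oxidation state +1, the complex ion is [Au...].

[Au(NH3)(NO3)]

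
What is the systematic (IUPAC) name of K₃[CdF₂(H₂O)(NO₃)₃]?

The 3 potassium counter-ions carry a total charge of +3, so each complex ion is 3−.
Ligand charges: 1×aqua (neutral), 2×fluoro (-1 each), 3×nitrato (-1 each); total -5. So Cd + (-5) = 3−, giving Cd = +2.
The complex ion is anionic, so cadmium takes the -ate form cadmate(II).

potassium aquadifluorotrinitratocadmate(II)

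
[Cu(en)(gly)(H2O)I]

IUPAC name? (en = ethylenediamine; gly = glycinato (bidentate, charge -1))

aqua(ethylenediamine)(glycinato)iodocopper(II)

There is no counter-ion, so the complex is neutral overall.
Ligand charges: 1×iodo (-1 each), 1×ethylenediamine (neutral), 1×glycinato (-1 each), 1×aqua (neutral); total -2. So Cu + (-2) = 0, giving Cu = +2.
Ligands are named alphabetically: aqua before ethylenediamine before glycinato before iodo.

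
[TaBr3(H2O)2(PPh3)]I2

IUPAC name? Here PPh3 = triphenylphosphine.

The 2 iodide counter-ions carry a total charge of -2, so each complex ion is 2+.
Ligand charges: 2×aqua (neutral), 3×bromo (-1 each), 1×triphenylphosphine (neutral); total -3. So Ta + (-3) = 2+, giving Ta = +5.
Ligands are named alphabetically: aqua before bromo before triphenylphosphine.

diaquatribromo(triphenylphosphine)tantalum(V) iodide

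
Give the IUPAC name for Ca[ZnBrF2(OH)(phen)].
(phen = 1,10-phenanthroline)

calcium bromodifluorohydroxo(1,10-phenanthroline)zincate(II)

The 1 calcium counter-ion carries a total charge of +2, so each complex ion is 2−.
Ligand charges: 2×fluoro (-1 each), 1×bromo (-1 each), 1×1,10-phenanthroline (neutral), 1×hydroxo (-1 each); total -4. So Zn + (-4) = 2−, giving Zn = +2.
The complex ion is anionic, so zinc takes the -ate form zincate(II).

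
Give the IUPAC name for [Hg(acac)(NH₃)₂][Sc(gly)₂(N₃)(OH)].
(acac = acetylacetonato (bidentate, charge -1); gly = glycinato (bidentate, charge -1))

(acetylacetonato)diamminemercury(II) azidobis(glycinato)hydroxoscandate(III)

Both ions are complex: the cation is named first with the plain metal name, the anion second with the -ate form; each ion's ligands are alphabetised independently.
Scandium is always +3 in its complexes; the anion's ligand charges sum to -4, so the complex anion is 1−.
A 1:1 salt means the cation carries the equal and opposite charge, 1+.
Cation: ligand charges sum to -1; for the ion to be 1+, Hg = +2.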